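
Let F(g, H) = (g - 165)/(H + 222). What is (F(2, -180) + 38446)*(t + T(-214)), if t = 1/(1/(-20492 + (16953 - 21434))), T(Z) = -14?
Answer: -13447745201/14 ≈ -9.6055e+8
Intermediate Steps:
F(g, H) = (-165 + g)/(222 + H)
t = -24973 (t = 1/(1/(-20492 - 4481)) = 1/(1/(-24973)) = 1/(-1/24973) = -24973)
(F(2, -180) + 38446)*(t + T(-214)) = ((-165 + 2)/(222 - 180) + 38446)*(-24973 - 14) = (-163/42 + 38446)*(-24987) = (1614569/42)*(-24987) = -13447745201/14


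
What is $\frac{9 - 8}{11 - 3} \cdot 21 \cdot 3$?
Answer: $\frac{63}{8} \approx 7.875$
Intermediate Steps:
$\frac{9 - 8}{11 - 3} \cdot 21 \cdot 3 = 1 \cdot \frac{1}{8} \cdot 21 \cdot 3 = \frac{1}{8} \cdot 21 \cdot 3 = \frac{21}{8} \cdot 3 = \frac{63}{8}$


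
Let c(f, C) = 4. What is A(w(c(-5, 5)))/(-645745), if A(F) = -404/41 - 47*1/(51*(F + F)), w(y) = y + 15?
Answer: 784879/51309606210 ≈ 1.5297e-5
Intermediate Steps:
w(y) = 15 + y
A(F) = -404/41 - 47/(102*F) (A(F) = -404*1/41 - 47*1/(102*F) = -404/41 - 47*1/(102*F) = -404/41 - 47/(102*F))
A(w(c(-5, 5)))/(-645745) = ((-1927 - 41208*(15 + 4))/(4182*(15 + 4)))/(-645745) = ((1/4182)*(-1927 - 41208*19)/19)*(-1/645745) = ((1/4182)*(1/19)*(-1927 - 782952))*(-1/645745) = ((1/4182)*(1/19)*(-784879))*(-1/645745) = -784879/79458*(-1/645745) = 784879/51309606210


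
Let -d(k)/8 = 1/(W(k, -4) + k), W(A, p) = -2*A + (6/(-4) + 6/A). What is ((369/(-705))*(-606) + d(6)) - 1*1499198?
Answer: -4579077136/3055 ≈ -1.4989e+6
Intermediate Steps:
W(A, p) = -3/2 - 2*A + 6/A (W(A, p) = -2*A + (6*(-¼) + 6/A) = -2*A + (-3/2 + 6/A) = -3/2 - 2*A + 6/A)
d(k) = -8/(-3/2 - k + 6/k) (d(k) = -8/((-3/2 - 2*k + 6/k) + k) = -8/(-3/2 - k + 6/k))
((369/(-705))*(-606) + d(6)) - 1*1499198 = ((369/(-705))*(-606) + 16*6/(-12 + 6*(3 + 2*6))) - 1*1499198 = ((369*(-1/705))*(-606) + 16*6/(-12 + 6*(3 + 12))) - 1499198 = (-123/235*(-606) + 16*6/(-12 + 6*15)) - 1499198 = (74538/235 + 16*6/(-12 + 90)) - 1499198 = (74538/235 + 16*6/78) - 1499198 = (74538/235 + 16*6*(1/78)) - 1499198 = (74538/235 + 16/13) - 1499198 = 972754/3055 - 1499198 = -4579077136/3055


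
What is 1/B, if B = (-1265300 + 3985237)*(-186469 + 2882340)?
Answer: 1/7332599280127 ≈ 1.3638e-13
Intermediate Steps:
B = 7332599280127 (B = 2719937*2695871 = 7332599280127)
1/B = 1/7332599280127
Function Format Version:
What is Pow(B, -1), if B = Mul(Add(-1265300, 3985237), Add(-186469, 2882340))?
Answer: Rational(1, 7332599280127) ≈ 1.3638e-13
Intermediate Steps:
B = 7332599280127 (B = Mul(2719937, 2695871) = 7332599280127)
Pow(B, -1) = Pow(7332599280127, -1) = Rational(1, 7332599280127)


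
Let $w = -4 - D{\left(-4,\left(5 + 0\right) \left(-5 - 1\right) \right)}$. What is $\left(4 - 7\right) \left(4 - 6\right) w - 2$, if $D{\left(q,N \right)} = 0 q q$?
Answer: $-26$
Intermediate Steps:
$D{\left(q,N \right)} = 0$ ($D{\left(q,N \right)} = 0 q = 0$)
$w = -4$ ($w = -4 - 0 = -4 + 0 = -4$)
$\left(4 - 7\right) \left(4 - 6\right) w - 2 = \left(4 - 7\right) \left(4 - 6\right) \left(-4\right) - 2 = \left(-3\right) \left(-2\right) \left(-4\right) - 2 = 6 \left(-4\right) - 2 = -24 - 2 = -26$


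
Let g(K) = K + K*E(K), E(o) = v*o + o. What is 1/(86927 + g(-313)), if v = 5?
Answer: 1/674428 ≈ 1.4827e-6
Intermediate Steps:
E(o) = 6*o (E(o) = 5*o + o = 6*o)
g(K) = K + 6*K² (g(K) = K + K*(6*K) = K + 6*K²)
1/(86927 + g(-313)) = 1/(86927 - 313*(1 + 6*(-313))) = 1/(86927 - 313*(1 - 1878)) = 1/(86927 - 313*(-1877)) = 1/(86927 + 587501) = 1/674428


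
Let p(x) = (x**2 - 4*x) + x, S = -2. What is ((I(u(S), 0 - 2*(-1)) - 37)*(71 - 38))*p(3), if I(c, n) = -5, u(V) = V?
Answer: 0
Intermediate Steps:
p(x) = x**2 - 3*x
((I(u(S), 0 - 2*(-1)) - 37)*(71 - 38))*p(3) = ((-5 - 37)*(71 - 38))*(3*(-3 + 3)) = (-42*33)*(3*0) = -1386*0 = 0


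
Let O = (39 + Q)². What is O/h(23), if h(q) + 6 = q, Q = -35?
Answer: 16/17 ≈ 0.94118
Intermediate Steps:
h(q) = -6 + q
O = 16 (O = (39 - 35)² = 4² = 16)
O/h(23) = 16/(-6 + 23) = 16/17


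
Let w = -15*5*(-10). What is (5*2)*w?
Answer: 7500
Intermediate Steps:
w = 750 (w = -75*(-10) = 750)
(5*2)*w = (5*2)*750 = 10*750 = 7500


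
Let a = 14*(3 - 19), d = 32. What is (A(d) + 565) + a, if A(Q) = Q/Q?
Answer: 342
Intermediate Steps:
a = -224 (a = 14*(-16) = -224)
A(Q) = 1
(A(d) + 565) + a = (1 + 565) - 224 = 566 - 224 = 342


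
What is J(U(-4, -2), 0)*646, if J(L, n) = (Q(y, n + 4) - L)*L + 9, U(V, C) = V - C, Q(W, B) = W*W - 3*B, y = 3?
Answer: 7106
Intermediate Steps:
Q(W, B) = W² - 3*B
J(L, n) = 9 + L*(-3 - L - 3*n) (J(L, n) = ((3² - 3*(n + 4)) - L)*L + 9 = ((9 - 3*(4 + n)) - L)*L + 9 = ((9 + (-12 - 3*n)) - L)*L + 9 = ((-3 - 3*n) - L)*L + 9 = (-3 - L - 3*n)*L + 9 = L*(-3 - L - 3*n) + 9 = 9 + L*(-3 - L - 3*n))
J(U(-4, -2), 0)*646 = (9 - (-4 - 1*(-2))² - 3*(-4 - 1*(-2))*(1 + 0))*646 = (9 - (-4 + 2)² - 3*(-4 + 2)*1)*646 = (9 - 1*(-2)² - 3*(-2)*1)*646 = (9 - 1*4 + 6)*646 = (9 - 4 + 6)*646 = 11*646 = 7106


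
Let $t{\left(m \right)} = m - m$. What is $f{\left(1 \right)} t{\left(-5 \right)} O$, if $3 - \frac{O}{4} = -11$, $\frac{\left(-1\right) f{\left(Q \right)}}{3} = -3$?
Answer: $0$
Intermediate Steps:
$f{\left(Q \right)} = 9$ ($f{\left(Q \right)} = \left(-3\right) \left(-3\right) = 9$)
$t{\left(m \right)} = 0$
$O = 56$ ($O = 12 - -44 = 12 + 44 = 56$)
$f{\left(1 \right)} t{\left(-5 \right)} O = 9 \cdot 0 \cdot 56 = 0 \cdot 56 = 0$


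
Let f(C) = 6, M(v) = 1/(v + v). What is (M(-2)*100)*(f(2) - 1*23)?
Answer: 425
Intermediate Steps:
M(v) = 1/(2*v)
(M(-2)*100)*(f(2) - 1*23) = (((½)/(-2))*100)*(6 - 1*23) = (((½)*(-½))*100)*(6 - 23) = -¼*100*(-17) = -25*(-17) = 425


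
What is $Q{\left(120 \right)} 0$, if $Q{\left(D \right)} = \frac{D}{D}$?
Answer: $0$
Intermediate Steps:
$Q{\left(D \right)} = 1$
$Q{\left(120 \right)} 0 = 1 \cdot 0 = 0$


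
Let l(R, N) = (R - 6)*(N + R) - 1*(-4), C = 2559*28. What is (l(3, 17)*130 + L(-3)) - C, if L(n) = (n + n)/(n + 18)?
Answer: -394662/5 ≈ -78932.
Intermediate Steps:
C = 71652
l(R, N) = 4 + (-6 + R)*(N + R) (l(R, N) = (-6 + R)*(N + R) + 4 = 4 + (-6 + R)*(N + R))
L(n) = 2*n/(18 + n) (L(n) = (2*n)/(18 + n) = 2*n/(18 + n))
(l(3, 17)*130 + L(-3)) - C = ((4 + 3² - 6*17 - 6*3 + 17*3)*130 + 2*(-3)/(18 - 3)) - 1*71652 = ((4 + 9 - 102 - 18 + 51)*130 + 2*(-3)/15) - 71652 = (-56*130 + 2*(-3)*(1/15)) - 71652 = (-7280 - ⅖) - 71652 = -36402/5 - 71652 = -394662/5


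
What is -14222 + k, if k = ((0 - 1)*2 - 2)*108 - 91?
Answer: -14745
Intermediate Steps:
k = -523 (k = (-1*2 - 2)*108 - 91 = (-2 - 2)*108 - 91 = -4*108 - 91 = -432 - 91 = -523)
-14222 + k = -14222 - 523 = -14745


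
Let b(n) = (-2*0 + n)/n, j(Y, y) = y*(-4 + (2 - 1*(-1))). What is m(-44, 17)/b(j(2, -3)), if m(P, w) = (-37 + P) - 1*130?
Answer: -211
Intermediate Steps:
j(Y, y) = -y (j(Y, y) = y*(-4 + (2 + 1)) = y*(-4 + 3) = y*(-1) = -y)
m(P, w) = -167 + P (m(P, w) = (-37 + P) - 130 = -167 + P)
b(n) = 1 (b(n) = (0 + n)/n = n/n = 1)
m(-44, 17)/b(j(2, -3)) = (-167 - 44)/1 = -211*1 = -211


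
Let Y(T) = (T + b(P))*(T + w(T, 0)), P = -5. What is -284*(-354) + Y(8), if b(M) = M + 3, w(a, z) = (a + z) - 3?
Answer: 100614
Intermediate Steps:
w(a, z) = -3 + a + z
b(M) = 3 + M
Y(T) = (-3 + 2*T)*(-2 + T) (Y(T) = (T + (3 - 5))*(T + (-3 + T + 0)) = (T - 2)*(T + (-3 + T)) = (-2 + T)*(-3 + 2*T) = (-3 + 2*T)*(-2 + T))
-284*(-354) + Y(8) = -284*(-354) + (6 - 7*8 + 2*8²) = 100536 + (6 - 56 + 2*64) = 100536 + (6 - 56 + 128) = 100536 + 78 = 100614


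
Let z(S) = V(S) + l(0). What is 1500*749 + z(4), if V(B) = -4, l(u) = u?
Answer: 1123496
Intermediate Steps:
z(S) = -4 (z(S) = -4 + 0 = -4)
1500*749 + z(4) = 1500*749 - 4 = 1123500 - 4 = 1123496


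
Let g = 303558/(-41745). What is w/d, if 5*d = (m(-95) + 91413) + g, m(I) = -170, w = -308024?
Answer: -21430769800/1269545159 ≈ -16.881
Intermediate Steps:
g = -101186/13915 (g = 303558*(-1/41745) = -101186/13915 ≈ -7.2717)
d = 1269545159/69575 (d = ((-170 + 91413) - 101186/13915)/5 = (91243 - 101186/13915)/5 = (1/5)*(1269545159/13915) = 1269545159/69575 ≈ 18247.)
w/d = -308024/1269545159/69575 = -308024*69575/1269545159 = -21430769800/1269545159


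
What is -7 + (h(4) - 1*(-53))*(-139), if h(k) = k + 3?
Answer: -8347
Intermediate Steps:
h(k) = 3 + k
-7 + (h(4) - 1*(-53))*(-139) = -7 + ((3 + 4) - 1*(-53))*(-139) = -7 + (7 + 53)*(-139) = -7 + 60*(-139) = -7 - 8340 = -8347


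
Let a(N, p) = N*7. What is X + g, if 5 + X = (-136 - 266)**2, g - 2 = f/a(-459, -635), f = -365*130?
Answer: 519271463/3213 ≈ 1.6162e+5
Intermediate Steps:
f = -47450
a(N, p) = 7*N
g = 53876/3213 (g = 2 - 47450/(7*(-459)) = 2 - 47450/(-3213) = 2 - 47450*(-1/3213) = 2 + 47450/3213 = 53876/3213 ≈ 16.768)
X = 161599 (X = -5 + (-136 - 266)**2 = -5 + (-402)**2 = -5 + 161604 = 161599)
X + g = 161599 + 53876/3213 = 519271463/3213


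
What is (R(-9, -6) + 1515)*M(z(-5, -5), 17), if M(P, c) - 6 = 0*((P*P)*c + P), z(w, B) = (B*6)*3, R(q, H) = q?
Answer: 9036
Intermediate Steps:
z(w, B) = 18*B (z(w, B) = (6*B)*3 = 18*B)
M(P, c) = 6 (M(P, c) = 6 + 0*((P*P)*c + P) = 6 + 0*(P²*c + P) = 6 + 0*(c*P² + P) = 6 + 0*(P + c*P²) = 6 + 0 = 6)
(R(-9, -6) + 1515)*M(z(-5, -5), 17) = (-9 + 1515)*6 = 1506*6 = 9036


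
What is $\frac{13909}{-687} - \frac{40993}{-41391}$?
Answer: $- \frac{182515076}{9478539} \approx -19.256$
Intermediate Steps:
$\frac{13909}{-687} - \frac{40993}{-41391} = 13909 \left(- \frac{1}{687}\right) - - \frac{40993}{41391} = - \frac{13909}{687} + \frac{40993}{41391} = - \frac{182515076}{9478539}$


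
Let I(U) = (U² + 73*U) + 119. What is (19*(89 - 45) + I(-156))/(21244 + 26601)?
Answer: 13903/47845 ≈ 0.29058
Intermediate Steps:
I(U) = 119 + U² + 73*U
(19*(89 - 45) + I(-156))/(21244 + 26601) = (19*(89 - 45) + (119 + (-156)² + 73*(-156)))/(21244 + 26601) = (19*44 + (119 + 24336 - 11388))/47845 = (836 + 13067)*(1/47845) = 13903*(1/47845) = 13903/47845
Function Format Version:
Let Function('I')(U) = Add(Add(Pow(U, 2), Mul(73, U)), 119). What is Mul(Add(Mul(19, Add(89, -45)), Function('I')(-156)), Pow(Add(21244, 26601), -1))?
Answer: Rational(13903, 47845) ≈ 0.29058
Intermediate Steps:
Function('I')(U) = Add(119, Pow(U, 2), Mul(73, U))
Mul(Add(Mul(19, Add(89, -45)), Function('I')(-156)), Pow(Add(21244, 26601), -1)) = Mul(Add(Mul(19, Add(89, -45)), Add(119, Pow(-156, 2), Mul(73, -156))), Pow(Add(21244, 26601), -1)) = Mul(Add(Mul(19, 44), Add(119, 24336, -11388)), Pow(47845, -1)) = Mul(Add(836, 13067), Rational(1, 47845)) = Mul(13903, Rational(1, 47845)) = Rational(13903, 47845)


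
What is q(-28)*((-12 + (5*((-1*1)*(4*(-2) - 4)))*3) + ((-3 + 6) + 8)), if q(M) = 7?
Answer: 1253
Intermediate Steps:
q(-28)*((-12 + (5*((-1*1)*(4*(-2) - 4)))*3) + ((-3 + 6) + 8)) = 7*((-12 + (5*((-1*1)*(4*(-2) - 4)))*3) + ((-3 + 6) + 8)) = 7*((-12 + (5*(-(-8 - 4)))*3) + (3 + 8)) = 7*((-12 + (5*(-1*(-12)))*3) + 11) = 7*((-12 + (5*12)*3) + 11) = 7*((-12 + 60*3) + 11) = 7*((-12 + 180) + 11) = 7*(168 + 11) = 7*179 = 1253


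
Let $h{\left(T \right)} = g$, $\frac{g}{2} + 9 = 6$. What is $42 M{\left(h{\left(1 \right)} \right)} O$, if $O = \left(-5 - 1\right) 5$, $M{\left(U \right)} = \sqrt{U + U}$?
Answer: $- 2520 i \sqrt{3} \approx - 4364.8 i$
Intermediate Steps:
$g = -6$ ($g = -18 + 2 \cdot 6 = -18 + 12 = -6$)
$h{\left(T \right)} = -6$
$M{\left(U \right)} = \sqrt{2} \sqrt{U}$ ($M{\left(U \right)} = \sqrt{2 U} = \sqrt{2} \sqrt{U}$)
$O = -30$ ($O = \left(-6\right) 5 = -30$)
$42 M{\left(h{\left(1 \right)} \right)} O = 42 \sqrt{2} \sqrt{-6} \left(-30\right) = 42 \sqrt{2} i \sqrt{6} \left(-30\right) = 42 \cdot 2 i \sqrt{3} \left(-30\right) = 84 i \sqrt{3} \left(-30\right) = - 2520 i \sqrt{3}$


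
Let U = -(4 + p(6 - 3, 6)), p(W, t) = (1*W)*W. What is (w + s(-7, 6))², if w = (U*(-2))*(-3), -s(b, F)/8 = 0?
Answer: 6084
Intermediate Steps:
s(b, F) = 0 (s(b, F) = -8*0 = 0)
p(W, t) = W² (p(W, t) = W*W = W²)
U = -13 (U = -(4 + (6 - 3)²) = -(4 + 3²) = -(4 + 9) = -1*13 = -13)
w = -78 (w = -13*(-2)*(-3) = 26*(-3) = -78)
(w + s(-7, 6))² = (-78 + 0)² = (-78)² = 6084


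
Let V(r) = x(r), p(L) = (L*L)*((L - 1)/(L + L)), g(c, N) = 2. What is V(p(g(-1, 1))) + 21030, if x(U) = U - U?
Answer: 21030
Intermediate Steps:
x(U) = 0
p(L) = L*(-1 + L)/2 (p(L) = L**2*((-1 + L)/((2*L))) = L**2*((-1 + L)*(1/(2*L))) = L**2*((-1 + L)/(2*L)) = L*(-1 + L)/2)
V(r) = 0
V(p(g(-1, 1))) + 21030 = 0 + 21030 = 21030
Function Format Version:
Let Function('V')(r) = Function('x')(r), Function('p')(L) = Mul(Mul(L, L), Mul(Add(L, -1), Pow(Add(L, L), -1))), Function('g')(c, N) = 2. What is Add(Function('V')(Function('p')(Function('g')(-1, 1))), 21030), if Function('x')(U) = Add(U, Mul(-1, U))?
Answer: 21030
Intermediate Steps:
Function('x')(U) = 0
Function('p')(L) = Mul(Rational(1, 2), L, Add(-1, L)) (Function('p')(L) = Mul(Pow(L, 2), Mul(Add(-1, L), Pow(Mul(2, L), -1))) = Mul(Pow(L, 2), Mul(Add(-1, L), Mul(Rational(1, 2), Pow(L, -1)))) = Mul(Pow(L, 2), Mul(Rational(1, 2), Pow(L, -1), Add(-1, L))) = Mul(Rational(1, 2), L, Add(-1, L)))
Function('V')(r) = 0
Add(Function('V')(Function('p')(Function('g')(-1, 1))), 21030) = Add(0, 21030) = 21030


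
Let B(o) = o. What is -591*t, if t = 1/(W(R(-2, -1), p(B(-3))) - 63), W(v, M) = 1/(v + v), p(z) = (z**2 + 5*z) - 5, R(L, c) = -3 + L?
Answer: 5910/631 ≈ 9.3661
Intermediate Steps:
p(z) = -5 + z**2 + 5*z
W(v, M) = 1/(2*v)
t = -10/631 (t = 1/(1/(2*(-3 - 2)) - 63) = 1/((1/2)/(-5) - 63) = 1/((1/2)*(-1/5) - 63) = 1/(-1/10 - 63) = 1/(-631/10) = -10/631 ≈ -0.015848)
-591*t = -591*(-10/631) = 5910/631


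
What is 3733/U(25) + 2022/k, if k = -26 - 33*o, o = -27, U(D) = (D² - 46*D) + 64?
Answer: -2296903/398765 ≈ -5.7600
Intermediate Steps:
U(D) = 64 + D² - 46*D
k = 865 (k = -26 - 33*(-27) = -26 + 891 = 865)
3733/U(25) + 2022/k = 3733/(64 + 25² - 46*25) + 2022/865 = 3733/(64 + 625 - 1150) + 2022*(1/865) = 3733/(-461) + 2022/865 = 3733*(-1/461) + 2022/865 = -3733/461 + 2022/865 = -2296903/398765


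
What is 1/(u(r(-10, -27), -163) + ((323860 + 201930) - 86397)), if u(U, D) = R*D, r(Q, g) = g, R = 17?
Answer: 1/436622 ≈ 2.2903e-6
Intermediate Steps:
u(U, D) = 17*D
1/(u(r(-10, -27), -163) + ((323860 + 201930) - 86397)) = 1/(17*(-163) + ((323860 + 201930) - 86397)) = 1/(-2771 + (525790 - 86397)) = 1/(-2771 + 439393) = 1/436622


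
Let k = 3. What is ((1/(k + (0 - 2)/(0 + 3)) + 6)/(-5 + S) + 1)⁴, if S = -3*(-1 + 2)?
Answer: 14641/9834496 ≈ 0.0014887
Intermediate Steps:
S = -3 (S = -3*1 = -3)
((1/(k + (0 - 2)/(0 + 3)) + 6)/(-5 + S) + 1)⁴ = ((1/(3 + (0 - 2)/(0 + 3)) + 6)/(-5 - 3) + 1)⁴ = ((1/(3 - 2/3) + 6)/(-8) + 1)⁴ = ((1/(3 - 2*⅓) + 6)*(-⅛) + 1)⁴ = ((1/(3 - ⅔) + 6)*(-⅛) + 1)⁴ = ((1/(7/3) + 6)*(-⅛) + 1)⁴ = ((3/7 + 6)*(-⅛) + 1)⁴ = ((45/7)*(-⅛) + 1)⁴ = (-45/56 + 1)⁴ = (11/56)⁴ = 14641/9834496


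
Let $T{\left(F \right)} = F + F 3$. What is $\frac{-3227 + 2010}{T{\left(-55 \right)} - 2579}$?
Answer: $\frac{1217}{2799} \approx 0.4348$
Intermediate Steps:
$T{\left(F \right)} = 4 F$ ($T{\left(F \right)} = F + 3 F = 4 F$)
$\frac{-3227 + 2010}{T{\left(-55 \right)} - 2579} = \frac{-3227 + 2010}{4 \left(-55\right) - 2579} = - \frac{1217}{-220 - 2579} = - \frac{1217}{-2799} = \left(-1217\right) \left(- \frac{1}{2799}\right) = \frac{1217}{2799}$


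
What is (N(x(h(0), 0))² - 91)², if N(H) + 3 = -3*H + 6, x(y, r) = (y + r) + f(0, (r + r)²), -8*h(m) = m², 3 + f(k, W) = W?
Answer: 2809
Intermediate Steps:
f(k, W) = -3 + W
h(m) = -m²/8
x(y, r) = -3 + r + y + 4*r² (x(y, r) = (y + r) + (-3 + (r + r)²) = (r + y) + (-3 + (2*r)²) = (r + y) + (-3 + 4*r²) = -3 + r + y + 4*r²)
N(H) = 3 - 3*H (N(H) = -3 + (-3*H + 6) = -3 + (6 - 3*H) = 3 - 3*H)
(N(x(h(0), 0))² - 91)² = ((3 - 3*(-3 + 0 - ⅛*0² + 4*0²))² - 91)² = ((3 - 3*(-3 + 0 - ⅛*0 + 4*0))² - 91)² = ((3 - 3*(-3 + 0 + 0 + 0))² - 91)² = ((3 - 3*(-3))² - 91)² = ((3 + 9)² - 91)² = (12² - 91)² = (144 - 91)² = 53² = 2809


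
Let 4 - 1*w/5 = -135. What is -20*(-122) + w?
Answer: 3135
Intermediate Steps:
w = 695 (w = 20 - 5*(-135) = 20 + 675 = 695)
-20*(-122) + w = -20*(-122) + 695 = 2440 + 695 = 3135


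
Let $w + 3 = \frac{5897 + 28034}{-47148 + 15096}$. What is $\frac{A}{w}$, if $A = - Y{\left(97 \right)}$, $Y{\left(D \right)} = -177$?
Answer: $- \frac{5673204}{130087} \approx -43.611$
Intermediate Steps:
$w = - \frac{130087}{32052}$ ($w = -3 + \frac{5897 + 28034}{-47148 + 15096} = -3 + \frac{33931}{-32052} = -3 + 33931 \left(- \frac{1}{32052}\right) = -3 - \frac{33931}{32052} = - \frac{130087}{32052} \approx -4.0586$)
$A = 177$ ($A = \left(-1\right) \left(-177\right) = 177$)
$\frac{A}{w} = \frac{177}{- \frac{130087}{32052}} = 177 \left(- \frac{32052}{130087}\right) = - \frac{5673204}{130087}$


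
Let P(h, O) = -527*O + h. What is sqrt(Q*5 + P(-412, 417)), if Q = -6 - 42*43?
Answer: I*sqrt(229231) ≈ 478.78*I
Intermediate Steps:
Q = -1812 (Q = -6 - 1806 = -1812)
P(h, O) = h - 527*O
sqrt(Q*5 + P(-412, 417)) = sqrt(-1812*5 + (-412 - 527*417)) = sqrt(-9060 + (-412 - 219759)) = sqrt(-9060 - 220171) = sqrt(-229231) = I*sqrt(229231)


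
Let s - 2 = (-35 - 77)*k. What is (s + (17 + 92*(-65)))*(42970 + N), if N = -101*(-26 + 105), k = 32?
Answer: -333989095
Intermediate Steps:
s = -3582 (s = 2 + (-35 - 77)*32 = 2 - 112*32 = 2 - 3584 = -3582)
N = -7979 (N = -101*79 = -7979)
(s + (17 + 92*(-65)))*(42970 + N) = (-3582 + (17 + 92*(-65)))*(42970 - 7979) = (-3582 + (17 - 5980))*34991 = (-3582 - 5963)*34991 = -9545*34991 = -333989095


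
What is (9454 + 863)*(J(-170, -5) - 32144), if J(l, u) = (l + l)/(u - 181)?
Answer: -10279934458/31 ≈ -3.3161e+8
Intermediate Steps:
J(l, u) = 2*l/(-181 + u) (J(l, u) = (2*l)/(-181 + u) = 2*l/(-181 + u))
(9454 + 863)*(J(-170, -5) - 32144) = (9454 + 863)*(2*(-170)/(-181 - 5) - 32144) = 10317*(2*(-170)/(-186) - 32144) = 10317*(2*(-170)*(-1/186) - 32144) = 10317*(170/93 - 32144) = 10317*(-2989222/93) = -10279934458/31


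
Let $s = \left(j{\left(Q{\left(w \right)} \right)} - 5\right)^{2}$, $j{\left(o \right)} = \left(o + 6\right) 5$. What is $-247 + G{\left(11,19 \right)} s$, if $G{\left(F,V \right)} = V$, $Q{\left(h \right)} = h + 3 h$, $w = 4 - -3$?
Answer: $517028$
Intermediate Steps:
$w = 7$ ($w = 4 + 3 = 7$)
$Q{\left(h \right)} = 4 h$
$j{\left(o \right)} = 30 + 5 o$ ($j{\left(o \right)} = \left(6 + o\right) 5 = 30 + 5 o$)
$s = 27225$ ($s = \left(\left(30 + 5 \cdot 4 \cdot 7\right) - 5\right)^{2} = \left(\left(30 + 5 \cdot 28\right) - 5\right)^{2} = \left(\left(30 + 140\right) - 5\right)^{2} = \left(170 - 5\right)^{2} = 165^{2} = 27225$)
$-247 + G{\left(11,19 \right)} s = -247 + 19 \cdot 27225 = -247 + 517275 = 517028$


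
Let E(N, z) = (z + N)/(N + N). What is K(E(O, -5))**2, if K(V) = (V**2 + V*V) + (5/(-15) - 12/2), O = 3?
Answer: 3025/81 ≈ 37.346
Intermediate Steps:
E(N, z) = (N + z)/(2*N) (E(N, z) = (N + z)/((2*N)) = (N + z)*(1/(2*N)) = (N + z)/(2*N))
K(V) = -19/3 + 2*V**2 (K(V) = (V**2 + V**2) + (5*(-1/15) - 12*1/2) = 2*V**2 + (-1/3 - 6) = 2*V**2 - 19/3 = -19/3 + 2*V**2)
K(E(O, -5))**2 = (-19/3 + 2*((1/2)*(3 - 5)/3)**2)**2 = (-19/3 + 2*((1/2)*(1/3)*(-2))**2)**2 = (-19/3 + 2*(-1/3)**2)**2 = (-19/3 + 2*(1/9))**2 = (-19/3 + 2/9)**2 = (-55/9)**2 = 3025/81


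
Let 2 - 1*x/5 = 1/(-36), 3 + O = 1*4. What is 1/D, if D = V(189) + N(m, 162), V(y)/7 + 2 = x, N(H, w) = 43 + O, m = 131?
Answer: 36/3635 ≈ 0.0099037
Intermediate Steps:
O = 1 (O = -3 + 1*4 = -3 + 4 = 1)
N(H, w) = 44 (N(H, w) = 43 + 1 = 44)
x = 365/36 (x = 10 - 5/(-36) = 10 - 5*(-1/36) = 10 + 5/36 = 365/36 ≈ 10.139)
V(y) = 2051/36 (V(y) = -14 + 7*(365/36) = -14 + 2555/36 = 2051/36)
D = 3635/36 (D = 2051/36 + 44 = 3635/36 ≈ 100.97)
1/D = 1/(3635/36) = 36/3635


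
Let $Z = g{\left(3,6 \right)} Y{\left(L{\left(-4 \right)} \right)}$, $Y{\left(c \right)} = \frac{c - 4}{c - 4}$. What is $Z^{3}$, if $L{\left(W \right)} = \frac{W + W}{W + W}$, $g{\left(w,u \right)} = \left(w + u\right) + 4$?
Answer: $2197$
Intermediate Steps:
$g{\left(w,u \right)} = 4 + u + w$ ($g{\left(w,u \right)} = \left(u + w\right) + 4 = 4 + u + w$)
$L{\left(W \right)} = 1$ ($L{\left(W \right)} = \frac{2 W}{2 W} = 2 W \frac{1}{2 W} = 1$)
$Y{\left(c \right)} = 1$ ($Y{\left(c \right)} = \frac{-4 + c}{-4 + c} = 1$)
$Z = 13$ ($Z = \left(4 + 6 + 3\right) 1 = 13 \cdot 1 = 13$)
$Z^{3} = 13^{3} = 2197$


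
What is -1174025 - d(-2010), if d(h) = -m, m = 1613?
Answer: -1172412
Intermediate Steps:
d(h) = -1613 (d(h) = -1*1613 = -1613)
-1174025 - d(-2010) = -1174025 - 1*(-1613) = -1174025 + 1613 = -1172412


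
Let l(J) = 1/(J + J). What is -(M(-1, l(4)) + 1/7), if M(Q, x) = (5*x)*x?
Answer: -99/448 ≈ -0.22098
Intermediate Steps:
l(J) = 1/(2*J)
M(Q, x) = 5*x²
-(M(-1, l(4)) + 1/7) = -(5*((½)/4)² + 1/7) = -(5*((½)*(¼))² + ⅐) = -(5*(⅛)² + ⅐) = -(5*(1/64) + ⅐) = -(5/64 + ⅐) = -1*99/448 = -99/448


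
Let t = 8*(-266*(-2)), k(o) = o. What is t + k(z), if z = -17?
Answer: 4239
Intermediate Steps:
t = 4256 (t = 8*532 = 4256)
t + k(z) = 4256 - 17 = 4239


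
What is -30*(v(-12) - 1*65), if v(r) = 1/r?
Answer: 3905/2 ≈ 1952.5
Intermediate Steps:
-30*(v(-12) - 1*65) = -30*(1/(-12) - 1*65) = -30*(-1/12 - 65) = -30*(-781/12) = 3905/2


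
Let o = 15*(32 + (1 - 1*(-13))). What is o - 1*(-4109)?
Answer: 4799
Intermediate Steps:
o = 690 (o = 15*(32 + (1 + 13)) = 15*(32 + 14) = 15*46 = 690)
o - 1*(-4109) = 690 - 1*(-4109) = 690 + 4109 = 4799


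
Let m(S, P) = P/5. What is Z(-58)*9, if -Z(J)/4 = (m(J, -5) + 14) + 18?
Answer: -1116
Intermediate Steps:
m(S, P) = P/5 (m(S, P) = P*(⅕) = P/5)
Z(J) = -124 (Z(J) = -4*(((⅕)*(-5) + 14) + 18) = -4*((-1 + 14) + 18) = -4*(13 + 18) = -4*31 = -124)
Z(-58)*9 = -124*9 = -1116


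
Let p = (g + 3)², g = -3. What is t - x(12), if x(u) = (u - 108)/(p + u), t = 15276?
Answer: 15284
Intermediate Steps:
p = 0 (p = (-3 + 3)² = 0² = 0)
x(u) = (-108 + u)/u (x(u) = (u - 108)/(0 + u) = (-108 + u)/u)
t - x(12) = 15276 - (-108 + 12)/12 = 15276 - (-96)/12 = 15276 - 1*(-8) = 15276 + 8 = 15284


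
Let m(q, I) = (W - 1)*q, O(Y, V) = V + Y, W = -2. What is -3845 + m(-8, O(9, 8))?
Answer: -3821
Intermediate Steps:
m(q, I) = -3*q (m(q, I) = (-2 - 1)*q = -3*q)
-3845 + m(-8, O(9, 8)) = -3845 - 3*(-8) = -3845 + 24 = -3821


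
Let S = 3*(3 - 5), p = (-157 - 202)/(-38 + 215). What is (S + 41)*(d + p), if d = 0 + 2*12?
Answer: 136115/177 ≈ 769.01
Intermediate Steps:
p = -359/177 ≈ -2.0282
S = -6 (S = 3*(-2) = -6)
d = 24 (d = 0 + 24 = 24)
(S + 41)*(d + p) = (-6 + 41)*(24 - 359/177) = 35*(3889/177) = 136115/177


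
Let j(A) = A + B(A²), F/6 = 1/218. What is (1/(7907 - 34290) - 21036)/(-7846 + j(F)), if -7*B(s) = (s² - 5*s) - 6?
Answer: 78341761463501029/29216586360333007 ≈ 2.6814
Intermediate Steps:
B(s) = 6/7 - s²/7 + 5*s/7 (B(s) = -((s² - 5*s) - 6)/7 = -(-6 + s² - 5*s)/7 = 6/7 - s²/7 + 5*s/7)
F = 3/109 (F = 6/218 = 6*(1/218) = 3/109 ≈ 0.027523)
j(A) = 6/7 + A - A⁴/7 + 5*A²/7 (j(A) = A + (6/7 - A⁴/7 + 5*A²/7) = 6/7 + A - A⁴/7 + 5*A²/7)
(1/(7907 - 34290) - 21036)/(-7846 + j(F)) = (1/(7907 - 34290) - 21036)/(-7846 + (6/7 + 3/109 - (3/109)⁴/7 + 5*(3/109)²/7)) = (1/(-26383) - 21036)/(-7846 + (6/7 + 3/109 - ⅐*81/141158161 + (5/7)*(9/11881))) = (-1/26383 - 21036)/(-7846 + (6/7 + 3/109 - 81/988107127 + 45/83167)) = -554992789/(26383*(-7846 + 874679139/988107127)) = -554992789/(26383*(-7751813839303/988107127)) = -554992789/26383*(-988107127/7751813839303) = 78341761463501029/29216586360333007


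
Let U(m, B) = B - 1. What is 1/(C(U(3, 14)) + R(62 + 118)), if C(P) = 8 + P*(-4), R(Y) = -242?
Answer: -1/286 ≈ -0.0034965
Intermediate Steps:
U(m, B) = -1 + B
C(P) = 8 - 4*P
1/(C(U(3, 14)) + R(62 + 118)) = 1/((8 - 4*(-1 + 14)) - 242) = 1/((8 - 4*13) - 242) = 1/((8 - 52) - 242) = 1/(-44 - 242) = 1/(-286) = -1/286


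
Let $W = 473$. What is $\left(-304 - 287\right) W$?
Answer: $-279543$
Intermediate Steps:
$\left(-304 - 287\right) W = \left(-304 - 287\right) 473 = \left(-591\right) 473 = -279543$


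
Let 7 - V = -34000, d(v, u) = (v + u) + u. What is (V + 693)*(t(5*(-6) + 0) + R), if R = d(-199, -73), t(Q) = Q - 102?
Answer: -16551900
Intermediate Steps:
d(v, u) = v + 2*u (d(v, u) = (u + v) + u = v + 2*u)
t(Q) = -102 + Q
V = 34007 (V = 7 - 1*(-34000) = 7 + 34000 = 34007)
R = -345 (R = -199 + 2*(-73) = -199 - 146 = -345)
(V + 693)*(t(5*(-6) + 0) + R) = (34007 + 693)*((-102 + (5*(-6) + 0)) - 345) = 34700*((-102 + (-30 + 0)) - 345) = 34700*((-102 - 30) - 345) = 34700*(-132 - 345) = 34700*(-477) = -16551900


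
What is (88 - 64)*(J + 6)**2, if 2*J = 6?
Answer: 1944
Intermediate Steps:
J = 3 (J = (1/2)*6 = 3)
(88 - 64)*(J + 6)**2 = (88 - 64)*(3 + 6)**2 = 24*9**2 = 24*81 = 1944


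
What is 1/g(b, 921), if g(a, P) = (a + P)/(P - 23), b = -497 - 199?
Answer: 898/225 ≈ 3.9911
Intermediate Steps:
b = -696
g(a, P) = (P + a)/(-23 + P)
1/g(b, 921) = 1/((921 - 696)/(-23 + 921)) = 1/(225/898) = 898/225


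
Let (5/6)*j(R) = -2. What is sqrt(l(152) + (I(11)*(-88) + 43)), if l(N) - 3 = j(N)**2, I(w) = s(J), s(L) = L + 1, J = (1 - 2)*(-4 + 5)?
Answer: sqrt(1294)/5 ≈ 7.1944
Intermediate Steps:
J = -1 (J = -1*1 = -1)
s(L) = 1 + L
j(R) = -12/5 (j(R) = (6/5)*(-2) = -12/5)
I(w) = 0 (I(w) = 1 - 1 = 0)
l(N) = 219/25 (l(N) = 3 + (-12/5)**2 = 3 + 144/25 = 219/25)
sqrt(l(152) + (I(11)*(-88) + 43)) = sqrt(219/25 + (0*(-88) + 43)) = sqrt(219/25 + (0 + 43)) = sqrt(219/25 + 43) = sqrt(1294/25) = sqrt(1294)/5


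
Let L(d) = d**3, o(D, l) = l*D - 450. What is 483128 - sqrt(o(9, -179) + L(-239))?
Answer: 483128 - 2*I*sqrt(3413495) ≈ 4.8313e+5 - 3695.1*I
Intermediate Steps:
o(D, l) = -450 + D*l (o(D, l) = D*l - 450 = -450 + D*l)
483128 - sqrt(o(9, -179) + L(-239)) = 483128 - sqrt((-450 + 9*(-179)) + (-239)**3) = 483128 - sqrt((-450 - 1611) - 13651919) = 483128 - sqrt(-2061 - 13651919) = 483128 - sqrt(-13653980) = 483128 - 2*I*sqrt(3413495)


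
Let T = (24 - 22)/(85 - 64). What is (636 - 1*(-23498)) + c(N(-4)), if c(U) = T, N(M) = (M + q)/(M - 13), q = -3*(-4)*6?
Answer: 506816/21 ≈ 24134.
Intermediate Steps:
q = 72 (q = 12*6 = 72)
N(M) = (72 + M)/(-13 + M) (N(M) = (M + 72)/(M - 13) = (72 + M)/(-13 + M))
T = 2/21 ≈ 0.095238
c(U) = 2/21
(636 - 1*(-23498)) + c(N(-4)) = (636 - 1*(-23498)) + 2/21 = (636 + 23498) + 2/21 = 24134 + 2/21 = 506816/21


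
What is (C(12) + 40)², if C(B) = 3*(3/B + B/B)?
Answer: 30625/16 ≈ 1914.1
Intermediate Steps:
C(B) = 3 + 9/B (C(B) = 3*(3/B + 1) = 3*(1 + 3/B) = 3 + 9/B)
(C(12) + 40)² = ((3 + 9/12) + 40)² = ((3 + 9*(1/12)) + 40)² = ((3 + ¾) + 40)² = (15/4 + 40)² = (175/4)² = 30625/16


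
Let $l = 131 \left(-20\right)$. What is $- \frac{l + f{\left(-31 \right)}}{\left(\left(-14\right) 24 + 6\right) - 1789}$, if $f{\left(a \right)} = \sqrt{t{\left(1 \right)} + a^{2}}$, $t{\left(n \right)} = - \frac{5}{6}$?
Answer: $- \frac{2620}{2119} + \frac{\sqrt{34566}}{12714} \approx -1.2218$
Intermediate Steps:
$t{\left(n \right)} = - \frac{5}{6}$ ($t{\left(n \right)} = \left(-5\right) \frac{1}{6} = - \frac{5}{6}$)
$l = -2620$
$f{\left(a \right)} = \sqrt{- \frac{5}{6} + a^{2}}$
$- \frac{l + f{\left(-31 \right)}}{\left(\left(-14\right) 24 + 6\right) - 1789} = - \frac{-2620 + \frac{\sqrt{-30 + 36 \left(-31\right)^{2}}}{6}}{\left(\left(-14\right) 24 + 6\right) - 1789} = - \frac{-2620 + \frac{\sqrt{-30 + 36 \cdot 961}}{6}}{\left(-336 + 6\right) - 1789} = - \frac{-2620 + \frac{\sqrt{-30 + 34596}}{6}}{-330 - 1789} = - \frac{-2620 + \frac{\sqrt{34566}}{6}}{-2119} = - \frac{\left(-2620 + \frac{\sqrt{34566}}{6}\right) \left(-1\right)}{2119} = - (\frac{2620}{2119} - \frac{\sqrt{34566}}{12714}) = - \frac{2620}{2119} + \frac{\sqrt{34566}}{12714}$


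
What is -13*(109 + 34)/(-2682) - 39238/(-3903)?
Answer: 37497331/3489282 ≈ 10.746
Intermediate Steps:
-13*(109 + 34)/(-2682) - 39238/(-3903) = -13*143*(-1/2682) - 39238*(-1/3903) = -1859*(-1/2682) + 39238/3903 = 1859/2682 + 39238/3903 = 37497331/3489282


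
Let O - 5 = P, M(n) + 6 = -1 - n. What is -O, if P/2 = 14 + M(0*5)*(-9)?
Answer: -159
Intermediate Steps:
M(n) = -7 - n (M(n) = -6 + (-1 - n) = -7 - n)
P = 154 (P = 2*(14 + (-7 - 0*5)*(-9)) = 2*(14 + (-7 - 1*0)*(-9)) = 2*(14 + (-7 + 0)*(-9)) = 2*(14 - 7*(-9)) = 2*(14 + 63) = 2*77 = 154)
O = 159 (O = 5 + 154 = 159)
-O = -1*159 = -159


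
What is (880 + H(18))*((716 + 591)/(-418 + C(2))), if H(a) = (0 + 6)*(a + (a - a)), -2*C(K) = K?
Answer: -1291316/419 ≈ -3081.9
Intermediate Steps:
C(K) = -K/2
H(a) = 6*a (H(a) = 6*(a + 0) = 6*a)
(880 + H(18))*((716 + 591)/(-418 + C(2))) = (880 + 6*18)*((716 + 591)/(-418 - ½*2)) = (880 + 108)*(1307/(-418 - 1)) = 988*(1307/(-419)) = 988*(1307*(-1/419)) = 988*(-1307/419) = -1291316/419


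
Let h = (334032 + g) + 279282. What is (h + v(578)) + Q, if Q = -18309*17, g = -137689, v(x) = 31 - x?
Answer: 163825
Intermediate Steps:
Q = -311253
h = 475625 (h = (334032 - 137689) + 279282 = 196343 + 279282 = 475625)
(h + v(578)) + Q = (475625 + (31 - 1*578)) - 311253 = (475625 + (31 - 578)) - 311253 = (475625 - 547) - 311253 = 475078 - 311253 = 163825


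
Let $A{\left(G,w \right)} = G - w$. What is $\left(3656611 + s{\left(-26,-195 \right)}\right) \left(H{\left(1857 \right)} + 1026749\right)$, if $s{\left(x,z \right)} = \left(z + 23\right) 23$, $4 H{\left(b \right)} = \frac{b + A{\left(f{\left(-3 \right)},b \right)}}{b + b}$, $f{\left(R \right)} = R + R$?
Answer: $\frac{9285891030988565}{2476} \approx 3.7504 \cdot 10^{12}$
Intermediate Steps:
$f{\left(R \right)} = 2 R$
$H{\left(b \right)} = - \frac{3}{4 b}$ ($H{\left(b \right)} = \frac{\left(b - \left(6 + b\right)\right) \frac{1}{b + b}}{4} = \frac{\left(b - \left(6 + b\right)\right) \frac{1}{2 b}}{4} = \frac{\left(-6\right) \frac{1}{2 b}}{4} = \frac{\left(-3\right) \frac{1}{b}}{4} = - \frac{3}{4 b}$)
$s{\left(x,z \right)} = 529 + 23 z$ ($s{\left(x,z \right)} = \left(23 + z\right) 23 = 529 + 23 z$)
$\left(3656611 + s{\left(-26,-195 \right)}\right) \left(H{\left(1857 \right)} + 1026749\right) = \left(3656611 + \left(529 + 23 \left(-195\right)\right)\right) \left(- \frac{3}{4 \cdot 1857} + 1026749\right) = \left(3656611 + \left(529 - 4485\right)\right) \left(\left(- \frac{3}{4}\right) \frac{1}{1857} + 1026749\right) = \left(3656611 - 3956\right) \left(- \frac{1}{2476} + 1026749\right) = 3652655 \cdot \frac{2542230523}{2476} = \frac{9285891030988565}{2476}$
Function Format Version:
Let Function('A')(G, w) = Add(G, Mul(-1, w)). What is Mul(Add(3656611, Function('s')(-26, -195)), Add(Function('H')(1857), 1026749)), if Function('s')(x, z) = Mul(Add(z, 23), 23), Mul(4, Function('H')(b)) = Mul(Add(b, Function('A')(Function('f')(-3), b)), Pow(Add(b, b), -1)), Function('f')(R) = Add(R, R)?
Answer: Rational(9285891030988565, 2476) ≈ 3.7504e+12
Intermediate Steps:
Function('f')(R) = Mul(2, R)
Function('H')(b) = Mul(Rational(-3, 4), Pow(b, -1)) (Function('H')(b) = Mul(Rational(1, 4), Mul(Add(b, Add(Mul(2, -3), Mul(-1, b))), Pow(Add(b, b), -1))) = Mul(Rational(1, 4), Mul(Add(b, Add(-6, Mul(-1, b))), Pow(Mul(2, b), -1))) = Mul(Rational(1, 4), Mul(-6, Mul(Rational(1, 2), Pow(b, -1)))) = Mul(Rational(1, 4), Mul(-3, Pow(b, -1))) = Mul(Rational(-3, 4), Pow(b, -1)))
Function('s')(x, z) = Add(529, Mul(23, z)) (Function('s')(x, z) = Mul(Add(23, z), 23) = Add(529, Mul(23, z)))
Mul(Add(3656611, Function('s')(-26, -195)), Add(Function('H')(1857), 1026749)) = Mul(Add(3656611, Add(529, Mul(23, -195))), Add(Mul(Rational(-3, 4), Pow(1857, -1)), 1026749)) = Mul(Add(3656611, Add(529, -4485)), Add(Mul(Rational(-3, 4), Rational(1, 1857)), 1026749)) = Mul(Add(3656611, -3956), Add(Rational(-1, 2476), 1026749)) = Mul(3652655, Rational(2542230523, 2476)) = Rational(9285891030988565, 2476)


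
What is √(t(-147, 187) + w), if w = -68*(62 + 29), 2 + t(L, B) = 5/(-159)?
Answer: I*√156490185/159 ≈ 78.677*I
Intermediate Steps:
t(L, B) = -323/159 (t(L, B) = -2 + 5/(-159) = -2 + 5*(-1/159) = -2 - 5/159 = -323/159)
w = -6188 (w = -68*91 = -6188)
√(t(-147, 187) + w) = √(-323/159 - 6188) = √(-984215/159) = I*√156490185/159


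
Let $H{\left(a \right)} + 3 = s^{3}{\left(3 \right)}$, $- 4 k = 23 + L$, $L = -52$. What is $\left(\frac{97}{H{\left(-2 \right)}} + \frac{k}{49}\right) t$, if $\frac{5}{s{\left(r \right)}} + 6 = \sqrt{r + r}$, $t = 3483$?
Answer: $- \frac{63959328621}{786548} + \frac{38515014 \sqrt{6}}{4013} \approx -57807.0$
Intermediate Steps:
$s{\left(r \right)} = \frac{5}{-6 + \sqrt{2} \sqrt{r}}$ ($s{\left(r \right)} = \frac{5}{-6 + \sqrt{r + r}} = \frac{5}{-6 + \sqrt{2 r}} = \frac{5}{-6 + \sqrt{2} \sqrt{r}}$)
$k = \frac{29}{4}$ ($k = - \frac{23 - 52}{4} = \left(- \frac{1}{4}\right) \left(-29\right) = \frac{29}{4} \approx 7.25$)
$H{\left(a \right)} = -3 + \frac{125}{\left(-6 + \sqrt{6}\right)^{3}}$ ($H{\left(a \right)} = -3 + \left(\frac{5}{-6 + \sqrt{2} \sqrt{3}}\right)^{3} = -3 + \left(\frac{5}{-6 + \sqrt{6}}\right)^{3} = -3 + \frac{125}{\left(-6 + \sqrt{6}\right)^{3}}$)
$\left(\frac{97}{H{\left(-2 \right)}} + \frac{k}{49}\right) t = \left(\frac{97}{- \frac{9}{2} - \frac{19 \sqrt{6}}{36}} + \frac{29}{4 \cdot 49}\right) 3483 = \left(\frac{97}{- \frac{9}{2} - \frac{19 \sqrt{6}}{36}} + \frac{29}{4} \cdot \frac{1}{49}\right) 3483 = \left(\frac{97}{- \frac{9}{2} - \frac{19 \sqrt{6}}{36}} + \frac{29}{196}\right) 3483 = \left(\frac{29}{196} + \frac{97}{- \frac{9}{2} - \frac{19 \sqrt{6}}{36}}\right) 3483 = \frac{101007}{196} + \frac{337851}{- \frac{9}{2} - \frac{19 \sqrt{6}}{36}}$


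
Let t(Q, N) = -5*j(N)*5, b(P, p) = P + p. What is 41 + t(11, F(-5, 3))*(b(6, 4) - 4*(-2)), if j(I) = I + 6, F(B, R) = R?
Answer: -4009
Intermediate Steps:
j(I) = 6 + I
t(Q, N) = -150 - 25*N (t(Q, N) = -5*(6 + N)*5 = (-30 - 5*N)*5 = -150 - 25*N)
41 + t(11, F(-5, 3))*(b(6, 4) - 4*(-2)) = 41 + (-150 - 25*3)*((6 + 4) - 4*(-2)) = 41 + (-150 - 75)*(10 + 8) = 41 - 225*18 = 41 - 4050 = -4009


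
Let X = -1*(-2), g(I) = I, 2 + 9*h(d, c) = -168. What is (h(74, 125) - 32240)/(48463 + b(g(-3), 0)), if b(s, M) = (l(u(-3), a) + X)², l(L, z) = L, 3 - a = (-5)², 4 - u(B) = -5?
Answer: -145165/218628 ≈ -0.66398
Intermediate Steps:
h(d, c) = -170/9 (h(d, c) = -2/9 + (⅑)*(-168) = -2/9 - 56/3 = -170/9)
u(B) = 9 (u(B) = 4 - 1*(-5) = 4 + 5 = 9)
a = -22 (a = 3 - 1*(-5)² = 3 - 1*25 = 3 - 25 = -22)
X = 2
b(s, M) = 121 (b(s, M) = (9 + 2)² = 11² = 121)
(h(74, 125) - 32240)/(48463 + b(g(-3), 0)) = (-170/9 - 32240)/(48463 + 121) = -290330/9/48584 = -290330/9*1/48584 = -145165/218628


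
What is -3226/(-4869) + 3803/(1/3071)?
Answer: 56865117523/4869 ≈ 1.1679e+7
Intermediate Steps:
-3226/(-4869) + 3803/(1/3071) = -3226*(-1/4869) + 3803/(1/3071) = 3226/4869 + 3803*3071 = 3226/4869 + 11679013 = 56865117523/4869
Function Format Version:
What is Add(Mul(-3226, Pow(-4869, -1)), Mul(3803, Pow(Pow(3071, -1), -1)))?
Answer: Rational(56865117523, 4869) ≈ 1.1679e+7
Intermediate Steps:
Add(Mul(-3226, Pow(-4869, -1)), Mul(3803, Pow(Pow(3071, -1), -1))) = Add(Mul(-3226, Rational(-1, 4869)), Mul(3803, Pow(Rational(1, 3071), -1))) = Add(Rational(3226, 4869), Mul(3803, 3071)) = Add(Rational(3226, 4869), 11679013) = Rational(56865117523, 4869)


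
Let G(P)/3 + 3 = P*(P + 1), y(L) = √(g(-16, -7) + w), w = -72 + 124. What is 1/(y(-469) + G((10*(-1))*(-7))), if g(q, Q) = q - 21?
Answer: 4967/74013262 - √15/222039786 ≈ 6.7092e-5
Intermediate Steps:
g(q, Q) = -21 + q
w = 52
y(L) = √15 (y(L) = √((-21 - 16) + 52) = √(-37 + 52) = √15)
G(P) = -9 + 3*P*(1 + P) (G(P) = -9 + 3*(P*(P + 1)) = -9 + 3*(P*(1 + P)) = -9 + 3*P*(1 + P))
1/(y(-469) + G((10*(-1))*(-7))) = 1/(√15 + (-9 + 3*((10*(-1))*(-7)) + 3*((10*(-1))*(-7))²)) = 1/(√15 + (-9 + 3*(-10*(-7)) + 3*(-10*(-7))²)) = 1/(√15 + (-9 + 3*70 + 3*70²)) = 1/(√15 + (-9 + 210 + 3*4900)) = 1/(√15 + (-9 + 210 + 14700)) = 1/(√15 + 14901) = 1/(14901 + √15)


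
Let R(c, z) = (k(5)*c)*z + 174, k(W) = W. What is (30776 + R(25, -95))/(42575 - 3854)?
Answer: 19075/38721 ≈ 0.49263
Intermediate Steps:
R(c, z) = 174 + 5*c*z (R(c, z) = (5*c)*z + 174 = 5*c*z + 174 = 174 + 5*c*z)
(30776 + R(25, -95))/(42575 - 3854) = (30776 + (174 + 5*25*(-95)))/(42575 - 3854) = (30776 + (174 - 11875))/38721 = (30776 - 11701)*(1/38721) = 19075*(1/38721) = 19075/38721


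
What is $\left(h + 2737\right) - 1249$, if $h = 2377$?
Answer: $3865$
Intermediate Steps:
$\left(h + 2737\right) - 1249 = \left(2377 + 2737\right) - 1249 = 5114 - 1249 = 3865$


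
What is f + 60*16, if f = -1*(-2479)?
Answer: 3439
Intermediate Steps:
f = 2479
f + 60*16 = 2479 + 60*16 = 2479 + 960 = 3439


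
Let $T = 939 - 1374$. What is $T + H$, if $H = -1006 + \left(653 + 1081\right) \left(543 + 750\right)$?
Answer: $2240621$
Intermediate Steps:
$T = -435$
$H = 2241056$ ($H = -1006 + 1734 \cdot 1293 = -1006 + 2242062 = 2241056$)
$T + H = -435 + 2241056 = 2240621$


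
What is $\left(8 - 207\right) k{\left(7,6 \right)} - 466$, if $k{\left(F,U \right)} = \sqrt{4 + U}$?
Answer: $-466 - 199 \sqrt{10} \approx -1095.3$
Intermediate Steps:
$\left(8 - 207\right) k{\left(7,6 \right)} - 466 = \left(8 - 207\right) \sqrt{4 + 6} - 466 = - 199 \sqrt{10} - 466 = -466 - 199 \sqrt{10}$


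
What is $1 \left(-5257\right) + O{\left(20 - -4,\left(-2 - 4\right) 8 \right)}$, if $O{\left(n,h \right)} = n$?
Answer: $-5233$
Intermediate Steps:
$1 \left(-5257\right) + O{\left(20 - -4,\left(-2 - 4\right) 8 \right)} = 1 \left(-5257\right) + \left(20 - -4\right) = -5257 + \left(20 + 4\right) = -5257 + 24 = -5233$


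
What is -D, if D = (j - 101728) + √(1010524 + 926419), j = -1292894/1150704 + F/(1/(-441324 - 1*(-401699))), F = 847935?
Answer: 19331554543059703/575352 - √1936943 ≈ 3.3600e+10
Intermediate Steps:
j = -19331496013651447/575352 (j = -1292894/1150704 + 847935/(1/(-441324 - 1*(-401699))) = -1292894*1/1150704 + 847935/(1/(-441324 + 401699)) = -646447/575352 + 847935/(1/(-39625)) = -646447/575352 + 847935/(-1/39625) = -646447/575352 + 847935*(-39625) = -646447/575352 - 33599424375 = -19331496013651447/575352 ≈ -3.3599e+10)
D = -19331554543059703/575352 + √1936943 (D = (-19331496013651447/575352 - 101728) + √(1010524 + 926419) = -19331554543059703/575352 + √1936943 ≈ -3.3600e+10)
-D = -(-19331554543059703/575352 + √1936943) = 19331554543059703/575352 - √1936943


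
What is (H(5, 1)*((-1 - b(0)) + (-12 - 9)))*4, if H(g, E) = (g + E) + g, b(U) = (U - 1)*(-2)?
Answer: -1056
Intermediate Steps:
b(U) = 2 - 2*U (b(U) = (-1 + U)*(-2) = 2 - 2*U)
H(g, E) = E + 2*g (H(g, E) = (E + g) + g = E + 2*g)
(H(5, 1)*((-1 - b(0)) + (-12 - 9)))*4 = ((1 + 2*5)*((-1 - (2 - 2*0)) + (-12 - 9)))*4 = ((1 + 10)*((-1 - (2 + 0)) - 21))*4 = (11*((-1 - 1*2) - 21))*4 = (11*((-1 - 2) - 21))*4 = (11*(-3 - 21))*4 = (11*(-24))*4 = -264*4 = -1056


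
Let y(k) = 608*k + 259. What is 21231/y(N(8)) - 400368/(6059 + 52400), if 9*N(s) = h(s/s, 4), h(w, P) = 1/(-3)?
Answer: 30954512103/373260715 ≈ 82.930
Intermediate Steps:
h(w, P) = -⅓
N(s) = -1/27 (N(s) = (⅑)*(-⅓) = -1/27)
y(k) = 259 + 608*k
21231/y(N(8)) - 400368/(6059 + 52400) = 21231/(259 + 608*(-1/27)) - 400368/(6059 + 52400) = 21231/(259 - 608/27) - 400368/58459 = 21231/(6385/27) - 400368*1/58459 = 21231*(27/6385) - 400368/58459 = 573237/6385 - 400368/58459 = 30954512103/373260715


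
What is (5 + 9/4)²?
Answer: 841/16 ≈ 52.563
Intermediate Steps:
(5 + 9/4)² = (29/4)² = 841/16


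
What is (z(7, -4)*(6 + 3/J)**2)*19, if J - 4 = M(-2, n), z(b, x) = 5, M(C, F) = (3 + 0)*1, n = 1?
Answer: 192375/49 ≈ 3926.0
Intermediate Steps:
M(C, F) = 3 (M(C, F) = 3*1 = 3)
J = 7 (J = 4 + 3 = 7)
(z(7, -4)*(6 + 3/J)**2)*19 = (5*(6 + 3/7)**2)*19 = (5*(45/7)**2)*19 = (5*(2025/49))*19 = (10125/49)*19 = 192375/49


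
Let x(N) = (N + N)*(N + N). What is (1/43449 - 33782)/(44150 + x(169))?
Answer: -1467794117/6882060906 ≈ -0.21328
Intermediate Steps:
x(N) = 4*N² (x(N) = (2*N)*(2*N) = 4*N²)
(1/43449 - 33782)/(44150 + x(169)) = (1/43449 - 33782)/(44150 + 4*169²) = (1/43449 - 33782)/(44150 + 4*28561) = -1467794117/(43449*(44150 + 114244)) = -1467794117/43449/158394 = -1467794117/43449*1/158394 = -1467794117/6882060906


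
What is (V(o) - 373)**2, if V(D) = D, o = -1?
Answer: 139876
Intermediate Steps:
(V(o) - 373)**2 = (-1 - 373)**2 = (-374)**2 = 139876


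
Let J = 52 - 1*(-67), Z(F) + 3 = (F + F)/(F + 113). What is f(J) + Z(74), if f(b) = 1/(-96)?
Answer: -39835/17952 ≈ -2.2190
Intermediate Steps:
Z(F) = -3 + 2*F/(113 + F) (Z(F) = -3 + (F + F)/(F + 113) = -3 + (2*F)/(113 + F) = -3 + 2*F/(113 + F))
J = 119 (J = 52 + 67 = 119)
f(b) = -1/96
f(J) + Z(74) = -1/96 + (-339 - 1*74)/(113 + 74) = -1/96 + (-339 - 74)/187 = -1/96 + (1/187)*(-413) = -1/96 - 413/187 = -39835/17952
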